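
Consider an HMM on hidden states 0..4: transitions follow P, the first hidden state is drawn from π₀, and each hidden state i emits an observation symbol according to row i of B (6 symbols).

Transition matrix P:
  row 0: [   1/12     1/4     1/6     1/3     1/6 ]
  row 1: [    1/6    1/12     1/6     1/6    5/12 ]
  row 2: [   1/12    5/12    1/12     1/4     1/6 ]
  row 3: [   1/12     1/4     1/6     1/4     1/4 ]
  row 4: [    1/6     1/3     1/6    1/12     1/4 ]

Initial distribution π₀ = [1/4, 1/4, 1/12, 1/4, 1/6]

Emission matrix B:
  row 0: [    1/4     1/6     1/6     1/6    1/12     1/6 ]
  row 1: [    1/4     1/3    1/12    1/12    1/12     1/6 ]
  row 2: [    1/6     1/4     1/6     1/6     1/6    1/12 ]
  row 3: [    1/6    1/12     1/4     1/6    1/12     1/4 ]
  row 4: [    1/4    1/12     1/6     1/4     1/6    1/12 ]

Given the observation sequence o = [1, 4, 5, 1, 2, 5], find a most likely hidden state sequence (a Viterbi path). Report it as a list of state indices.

t=0: δ = [4.167e-02, 8.333e-02, 2.083e-02, 2.083e-02, 1.389e-02]  (obs o_0=1)
t=1: δ = [1.157e-03, 8.681e-04, 2.315e-03, 1.157e-03, 5.787e-03]  ψ = [1, 0, 1, 0, 1]  (obs o_1=4)
t=2: δ = [1.608e-04, 3.215e-04, 8.038e-05, 1.447e-04, 1.206e-04]  ψ = [4, 4, 4, 2, 4]  (obs o_2=5)
t=3: δ = [8.931e-06, 1.340e-05, 1.340e-05, 4.465e-06, 1.116e-05]  ψ = [1, 0, 1, 0, 1]  (obs o_3=1)
t=4: δ = [3.721e-07, 4.651e-07, 3.721e-07, 8.372e-07, 9.303e-07]  ψ = [1, 2, 1, 2, 1]  (obs o_4=2)
t=5: δ = [2.584e-08, 5.168e-08, 1.292e-08, 5.233e-08, 1.938e-08]  ψ = [4, 4, 4, 3, 4]  (obs o_5=5)
backtrack: best end state = 3; path = [1, 4, 1, 2, 3, 3]

path = [1, 4, 1, 2, 3, 3]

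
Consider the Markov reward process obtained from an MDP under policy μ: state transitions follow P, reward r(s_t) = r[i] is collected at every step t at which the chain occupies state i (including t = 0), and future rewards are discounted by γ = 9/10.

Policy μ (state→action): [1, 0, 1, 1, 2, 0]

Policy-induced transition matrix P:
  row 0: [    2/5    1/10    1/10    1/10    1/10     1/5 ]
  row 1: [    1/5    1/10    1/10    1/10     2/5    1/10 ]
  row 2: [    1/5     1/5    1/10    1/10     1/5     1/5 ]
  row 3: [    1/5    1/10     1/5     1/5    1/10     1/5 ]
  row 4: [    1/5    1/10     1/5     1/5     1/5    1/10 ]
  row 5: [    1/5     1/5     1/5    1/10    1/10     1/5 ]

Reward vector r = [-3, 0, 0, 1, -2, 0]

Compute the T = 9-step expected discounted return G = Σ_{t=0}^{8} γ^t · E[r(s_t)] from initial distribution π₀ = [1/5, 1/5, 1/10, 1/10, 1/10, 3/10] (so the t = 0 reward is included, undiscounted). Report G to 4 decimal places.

G = -5.6320

t=0: π = [0.2000, 0.2000, 0.1000, 0.1000, 0.1000, 0.3000], E[r] = -0.7000, γ^t·E[r] = -0.700000, running G = -0.700000
t=1: π = [0.2400, 0.1400, 0.1500, 0.1200, 0.1800, 0.1700], E[r] = -0.9600, γ^t·E[r] = -0.864000, running G = -1.564000
t=2: π = [0.2480, 0.1320, 0.1470, 0.1300, 0.1750, 0.1680], E[r] = -0.9640, γ^t·E[r] = -0.780840, running G = -2.344840
t=3: π = [0.2496, 0.1315, 0.1473, 0.1305, 0.1718, 0.1693], E[r] = -0.9619, γ^t·E[r] = -0.701225, running G = -3.046065
t=4: π = [0.2499, 0.1317, 0.1472, 0.1302, 0.1714, 0.1697], E[r] = -0.9623, γ^t·E[r] = -0.631332, running G = -3.677397
t=5: π = [0.2500, 0.1317, 0.1471, 0.1302, 0.1714, 0.1697], E[r] = -0.9625, γ^t·E[r] = -0.568342, running G = -4.245740
t=6: π = [0.2500, 0.1317, 0.1471, 0.1302, 0.1714, 0.1697], E[r] = -0.9625, γ^t·E[r] = -0.511536, running G = -4.757275
t=7: π = [0.2500, 0.1317, 0.1471, 0.1302, 0.1714, 0.1697], E[r] = -0.9626, γ^t·E[r] = -0.460386, running G = -5.217661
t=8: π = [0.2500, 0.1317, 0.1471, 0.1302, 0.1714, 0.1697], E[r] = -0.9626, γ^t·E[r] = -0.414347, running G = -5.632008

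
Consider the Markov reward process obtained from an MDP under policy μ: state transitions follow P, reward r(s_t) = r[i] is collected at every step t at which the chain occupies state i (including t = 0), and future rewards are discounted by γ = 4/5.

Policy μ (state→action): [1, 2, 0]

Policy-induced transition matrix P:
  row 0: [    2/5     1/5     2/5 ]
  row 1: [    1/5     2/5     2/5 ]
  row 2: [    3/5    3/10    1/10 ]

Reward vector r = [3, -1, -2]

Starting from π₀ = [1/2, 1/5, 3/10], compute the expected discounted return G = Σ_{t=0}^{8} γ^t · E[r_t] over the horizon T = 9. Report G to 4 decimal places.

t=0: π = [0.5000, 0.2000, 0.3000], E[r] = 0.7000, γ^t·E[r] = 0.700000, running G = 0.700000
t=1: π = [0.4200, 0.2700, 0.3100], E[r] = 0.3700, γ^t·E[r] = 0.296000, running G = 0.996000
t=2: π = [0.4080, 0.2850, 0.3070], E[r] = 0.3250, γ^t·E[r] = 0.208000, running G = 1.204000
t=3: π = [0.4044, 0.2877, 0.3079], E[r] = 0.3097, γ^t·E[r] = 0.158566, running G = 1.362566
t=4: π = [0.4040, 0.2883, 0.3076], E[r] = 0.3085, γ^t·E[r] = 0.126374, running G = 1.488940
t=5: π = [0.4039, 0.2884, 0.3077], E[r] = 0.3077, γ^t·E[r] = 0.100837, running G = 1.589777
t=6: π = [0.4039, 0.2885, 0.3077], E[r] = 0.3077, γ^t·E[r] = 0.080672, running G = 1.670449
t=7: π = [0.4038, 0.2885, 0.3077], E[r] = 0.3077, γ^t·E[r] = 0.064527, running G = 1.734976
t=8: π = [0.4038, 0.2885, 0.3077], E[r] = 0.3077, γ^t·E[r] = 0.051623, running G = 1.786599

G = 1.7866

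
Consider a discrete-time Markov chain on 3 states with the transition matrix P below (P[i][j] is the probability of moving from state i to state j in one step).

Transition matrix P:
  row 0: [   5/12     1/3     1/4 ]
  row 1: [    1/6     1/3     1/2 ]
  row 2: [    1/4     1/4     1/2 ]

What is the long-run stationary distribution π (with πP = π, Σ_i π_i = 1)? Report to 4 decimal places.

π = [0.2703, 0.2973, 0.4324]

Balance equations π_j = Σ_i π_i·P[i][j]:
  π_0 = 5/12·π_0 + 1/6·π_1 + 1/4·π_2
  π_1 = 1/3·π_0 + 1/3·π_1 + 1/4·π_2
  normalize: π_0 + π_1 + π_2 = 1
Solving the linear system gives exactly π = [10/37, 11/37, 16/37].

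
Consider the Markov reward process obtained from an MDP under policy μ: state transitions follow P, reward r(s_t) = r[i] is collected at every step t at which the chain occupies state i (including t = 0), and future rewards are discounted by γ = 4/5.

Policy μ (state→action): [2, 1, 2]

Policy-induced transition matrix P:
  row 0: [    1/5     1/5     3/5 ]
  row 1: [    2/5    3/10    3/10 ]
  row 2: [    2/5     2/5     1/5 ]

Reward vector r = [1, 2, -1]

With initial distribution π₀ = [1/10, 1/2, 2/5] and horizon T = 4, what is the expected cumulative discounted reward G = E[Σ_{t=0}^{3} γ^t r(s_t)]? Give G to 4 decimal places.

t=0: π = [0.1000, 0.5000, 0.4000], E[r] = 0.7000, γ^t·E[r] = 0.700000, running G = 0.700000
t=1: π = [0.3800, 0.3300, 0.2900], E[r] = 0.7500, γ^t·E[r] = 0.600000, running G = 1.300000
t=2: π = [0.3240, 0.2910, 0.3850], E[r] = 0.5210, γ^t·E[r] = 0.333440, running G = 1.633440
t=3: π = [0.3352, 0.3061, 0.3587], E[r] = 0.5887, γ^t·E[r] = 0.301414, running G = 1.934854

G = 1.9349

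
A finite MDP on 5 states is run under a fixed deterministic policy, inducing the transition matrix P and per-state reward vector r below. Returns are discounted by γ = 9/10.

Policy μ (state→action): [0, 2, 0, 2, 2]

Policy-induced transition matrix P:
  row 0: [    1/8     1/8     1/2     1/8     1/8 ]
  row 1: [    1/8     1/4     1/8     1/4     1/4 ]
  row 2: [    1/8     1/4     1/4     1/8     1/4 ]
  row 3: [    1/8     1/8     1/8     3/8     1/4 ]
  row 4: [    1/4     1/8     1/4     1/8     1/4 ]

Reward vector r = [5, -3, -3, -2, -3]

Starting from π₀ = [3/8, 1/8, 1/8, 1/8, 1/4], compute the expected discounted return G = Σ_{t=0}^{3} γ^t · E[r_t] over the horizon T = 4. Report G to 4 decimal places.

G = -3.7469

t=0: π = [0.3750, 0.1250, 0.1250, 0.1250, 0.2500], E[r] = 0.1250, γ^t·E[r] = 0.125000, running G = 0.125000
t=1: π = [0.1563, 0.1563, 0.3125, 0.1719, 0.2031], E[r] = -1.5781, γ^t·E[r] = -1.420313, running G = -1.295313
t=2: π = [0.1504, 0.1836, 0.2480, 0.1875, 0.2305], E[r] = -1.6094, γ^t·E[r] = -1.303594, running G = -2.598906
t=3: π = [0.1538, 0.1790, 0.2412, 0.1948, 0.2312], E[r] = -1.5747, γ^t·E[r] = -1.147961, running G = -3.746868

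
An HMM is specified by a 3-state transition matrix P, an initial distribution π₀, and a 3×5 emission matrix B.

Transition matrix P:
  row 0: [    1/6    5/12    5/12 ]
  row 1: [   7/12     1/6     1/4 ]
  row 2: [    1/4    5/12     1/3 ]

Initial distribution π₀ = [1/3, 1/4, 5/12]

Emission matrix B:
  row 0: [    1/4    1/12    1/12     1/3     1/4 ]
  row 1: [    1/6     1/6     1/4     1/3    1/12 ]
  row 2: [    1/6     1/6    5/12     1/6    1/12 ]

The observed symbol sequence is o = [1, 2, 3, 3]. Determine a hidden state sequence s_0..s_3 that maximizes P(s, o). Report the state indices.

t=0: δ = [2.778e-02, 4.167e-02, 6.944e-02]  (obs o_0=1)
t=1: δ = [2.025e-03, 7.234e-03, 9.645e-03]  ψ = [1, 2, 2]  (obs o_1=2)
t=2: δ = [1.407e-03, 1.340e-03, 5.358e-04]  ψ = [1, 2, 2]  (obs o_2=3)
t=3: δ = [2.605e-04, 1.954e-04, 9.768e-05]  ψ = [1, 0, 0]  (obs o_3=3)
backtrack: best end state = 0; path = [2, 2, 1, 0]

path = [2, 2, 1, 0]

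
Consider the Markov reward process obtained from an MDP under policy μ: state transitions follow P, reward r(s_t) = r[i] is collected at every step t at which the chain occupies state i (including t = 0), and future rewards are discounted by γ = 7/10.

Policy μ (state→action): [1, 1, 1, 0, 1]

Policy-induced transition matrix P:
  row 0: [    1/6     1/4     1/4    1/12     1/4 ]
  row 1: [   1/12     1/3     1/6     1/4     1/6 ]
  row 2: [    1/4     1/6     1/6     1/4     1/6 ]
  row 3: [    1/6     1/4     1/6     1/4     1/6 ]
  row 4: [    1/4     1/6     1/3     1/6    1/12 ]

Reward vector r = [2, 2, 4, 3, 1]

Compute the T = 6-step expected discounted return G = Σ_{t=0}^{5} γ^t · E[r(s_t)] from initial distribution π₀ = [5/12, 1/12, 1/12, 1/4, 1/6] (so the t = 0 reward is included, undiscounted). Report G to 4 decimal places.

t=0: π = [0.4167, 0.0833, 0.0833, 0.2500, 0.1667], E[r] = 2.2500, γ^t·E[r] = 2.250000, running G = 2.250000
t=1: π = [0.1806, 0.2361, 0.2292, 0.1667, 0.1875], E[r] = 2.4375, γ^t·E[r] = 1.706250, running G = 3.956250
t=2: π = [0.1817, 0.2350, 0.2130, 0.2043, 0.1661], E[r] = 2.4641, γ^t·E[r] = 1.207419, running G = 5.163669
t=3: π = [0.1787, 0.2380, 0.2095, 0.2059, 0.1680], E[r] = 2.4569, γ^t·E[r] = 0.842712, running G = 6.006381
t=4: π = [0.1783, 0.2384, 0.2096, 0.2062, 0.1676], E[r] = 2.4578, γ^t·E[r] = 0.590110, running G = 6.596491
t=5: π = [0.1782, 0.2384, 0.2095, 0.2063, 0.1676], E[r] = 2.4577, γ^t·E[r] = 0.413059, running G = 7.009550

G = 7.0096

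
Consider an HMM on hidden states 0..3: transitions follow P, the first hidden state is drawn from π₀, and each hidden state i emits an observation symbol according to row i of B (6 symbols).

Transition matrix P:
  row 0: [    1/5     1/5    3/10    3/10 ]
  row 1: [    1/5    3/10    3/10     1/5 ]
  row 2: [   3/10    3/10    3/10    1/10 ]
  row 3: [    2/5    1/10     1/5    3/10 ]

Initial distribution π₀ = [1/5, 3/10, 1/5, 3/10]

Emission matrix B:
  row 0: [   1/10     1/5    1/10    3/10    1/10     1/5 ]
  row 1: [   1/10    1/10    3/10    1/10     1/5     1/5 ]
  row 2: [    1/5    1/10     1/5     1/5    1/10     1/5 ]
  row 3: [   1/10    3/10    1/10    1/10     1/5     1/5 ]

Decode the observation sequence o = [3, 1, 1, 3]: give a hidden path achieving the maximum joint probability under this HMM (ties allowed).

t=0: δ = [6.000e-02, 3.000e-02, 4.000e-02, 3.000e-02]  (obs o_0=3)
t=1: δ = [2.400e-03, 1.200e-03, 1.800e-03, 5.400e-03]  ψ = [0, 0, 0, 0]  (obs o_1=1)
t=2: δ = [4.320e-04, 5.400e-05, 1.080e-04, 4.860e-04]  ψ = [3, 2, 3, 3]  (obs o_2=1)
t=3: δ = [5.832e-05, 8.640e-06, 2.592e-05, 1.458e-05]  ψ = [3, 0, 0, 3]  (obs o_3=3)
backtrack: best end state = 0; path = [0, 3, 3, 0]

path = [0, 3, 3, 0]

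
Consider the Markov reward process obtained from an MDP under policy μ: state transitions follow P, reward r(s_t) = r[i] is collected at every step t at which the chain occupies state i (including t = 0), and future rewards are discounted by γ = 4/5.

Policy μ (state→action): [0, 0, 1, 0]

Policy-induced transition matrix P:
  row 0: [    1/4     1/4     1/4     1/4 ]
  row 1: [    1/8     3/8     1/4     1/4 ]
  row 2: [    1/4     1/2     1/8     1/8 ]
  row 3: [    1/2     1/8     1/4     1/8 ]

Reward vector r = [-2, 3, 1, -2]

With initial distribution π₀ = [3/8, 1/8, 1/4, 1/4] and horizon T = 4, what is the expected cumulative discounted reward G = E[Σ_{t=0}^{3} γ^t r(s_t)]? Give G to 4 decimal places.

G = -0.2084

t=0: π = [0.3750, 0.1250, 0.2500, 0.2500], E[r] = -0.6250, γ^t·E[r] = -0.625000, running G = -0.625000
t=1: π = [0.2969, 0.2969, 0.2188, 0.1875], E[r] = 0.1406, γ^t·E[r] = 0.112500, running G = -0.512500
t=2: π = [0.2598, 0.3184, 0.2227, 0.1992], E[r] = 0.2598, γ^t·E[r] = 0.166250, running G = -0.346250
t=3: π = [0.2600, 0.3206, 0.2222, 0.1973], E[r] = 0.2693, γ^t·E[r] = 0.137875, running G = -0.208375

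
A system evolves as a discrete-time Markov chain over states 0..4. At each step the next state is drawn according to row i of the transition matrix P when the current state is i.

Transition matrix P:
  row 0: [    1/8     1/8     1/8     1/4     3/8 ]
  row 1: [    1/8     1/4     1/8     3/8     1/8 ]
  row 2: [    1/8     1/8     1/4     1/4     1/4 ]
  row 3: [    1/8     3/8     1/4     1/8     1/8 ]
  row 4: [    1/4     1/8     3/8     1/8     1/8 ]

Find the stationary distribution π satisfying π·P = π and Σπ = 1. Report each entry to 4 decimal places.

π = [0.1489, 0.2069, 0.2294, 0.2240, 0.1909]

Balance equations π_j = Σ_i π_i·P[i][j]:
  π_0 = 1/8·π_0 + 1/8·π_1 + 1/8·π_2 + 1/8·π_3 + 1/4·π_4
  π_1 = 1/8·π_0 + 1/4·π_1 + 1/8·π_2 + 3/8·π_3 + 1/8·π_4
  π_2 = 1/8·π_0 + 1/8·π_1 + 1/4·π_2 + 1/4·π_3 + 3/8·π_4
  π_3 = 1/4·π_0 + 3/8·π_1 + 1/4·π_2 + 1/8·π_3 + 1/8·π_4
  normalize: π_0 + π_1 + π_2 + π_3 + π_4 = 1
Solving the linear system gives exactly π = [634/4259, 881/4259, 977/4259, 954/4259, 813/4259].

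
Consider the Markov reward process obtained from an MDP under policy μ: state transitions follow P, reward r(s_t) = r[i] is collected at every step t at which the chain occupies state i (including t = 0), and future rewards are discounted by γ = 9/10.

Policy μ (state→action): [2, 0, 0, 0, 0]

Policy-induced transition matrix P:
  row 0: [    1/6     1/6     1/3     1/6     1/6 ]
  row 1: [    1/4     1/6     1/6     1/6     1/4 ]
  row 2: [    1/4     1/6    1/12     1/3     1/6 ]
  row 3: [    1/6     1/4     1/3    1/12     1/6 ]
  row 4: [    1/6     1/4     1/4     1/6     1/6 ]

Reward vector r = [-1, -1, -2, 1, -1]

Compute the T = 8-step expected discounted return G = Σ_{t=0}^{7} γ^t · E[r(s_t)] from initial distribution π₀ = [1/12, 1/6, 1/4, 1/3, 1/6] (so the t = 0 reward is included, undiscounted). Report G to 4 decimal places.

t=0: π = [0.0833, 0.1667, 0.2500, 0.3333, 0.1667], E[r] = -0.5833, γ^t·E[r] = -0.583333, running G = -0.583333
t=1: π = [0.2014, 0.2083, 0.2292, 0.1806, 0.1806], E[r] = -0.8681, γ^t·E[r] = -0.781250, running G = -1.364583
t=2: π = [0.2031, 0.1968, 0.2263, 0.1898, 0.1840], E[r] = -0.8466, γ^t·E[r] = -0.685781, running G = -2.050365
t=3: π = [0.2019, 0.1978, 0.2286, 0.1886, 0.1831], E[r] = -0.8515, γ^t·E[r] = -0.620754, running G = -2.671118
t=4: π = [0.2022, 0.1976, 0.2279, 0.1891, 0.1832], E[r] = -0.8498, γ^t·E[r] = -0.557574, running G = -3.228692
t=5: π = [0.2021, 0.1977, 0.2281, 0.1889, 0.1831], E[r] = -0.8503, γ^t·E[r] = -0.502116, running G = -3.730808
t=6: π = [0.2022, 0.1977, 0.2281, 0.1889, 0.1831], E[r] = -0.8502, γ^t·E[r] = -0.451826, running G = -4.182635
t=7: π = [0.2021, 0.1977, 0.2281, 0.1889, 0.1831], E[r] = -0.8502, γ^t·E[r] = -0.406664, running G = -4.589298

G = -4.5893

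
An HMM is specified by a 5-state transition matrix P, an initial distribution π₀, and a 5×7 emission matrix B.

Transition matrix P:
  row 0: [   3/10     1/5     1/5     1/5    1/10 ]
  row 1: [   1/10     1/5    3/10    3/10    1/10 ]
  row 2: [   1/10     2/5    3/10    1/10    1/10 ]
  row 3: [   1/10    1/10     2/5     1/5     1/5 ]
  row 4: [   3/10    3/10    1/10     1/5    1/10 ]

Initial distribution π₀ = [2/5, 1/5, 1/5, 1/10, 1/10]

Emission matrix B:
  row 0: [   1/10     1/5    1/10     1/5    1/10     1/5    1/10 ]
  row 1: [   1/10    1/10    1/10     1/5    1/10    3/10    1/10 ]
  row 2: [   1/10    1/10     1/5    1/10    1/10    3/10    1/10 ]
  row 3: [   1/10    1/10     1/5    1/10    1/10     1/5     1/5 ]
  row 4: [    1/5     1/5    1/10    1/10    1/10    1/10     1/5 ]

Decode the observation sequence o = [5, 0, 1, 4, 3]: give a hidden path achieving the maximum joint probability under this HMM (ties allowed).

t=0: δ = [8.000e-02, 6.000e-02, 6.000e-02, 2.000e-02, 1.000e-02]  (obs o_0=5)
t=1: δ = [2.400e-03, 2.400e-03, 1.800e-03, 1.800e-03, 1.600e-03]  ψ = [0, 2, 1, 1, 0]  (obs o_1=0)
t=2: δ = [1.440e-04, 7.200e-05, 7.200e-05, 7.200e-05, 7.200e-05]  ψ = [0, 2, 1, 1, 3]  (obs o_2=1)
t=3: δ = [4.320e-06, 2.880e-06, 2.880e-06, 2.880e-06, 1.440e-06]  ψ = [0, 0, 0, 0, 0]  (obs o_3=4)
t=4: δ = [2.592e-07, 2.304e-07, 1.152e-07, 8.640e-08, 5.760e-08]  ψ = [0, 2, 3, 0, 3]  (obs o_4=3)
backtrack: best end state = 0; path = [0, 0, 0, 0, 0]

path = [0, 0, 0, 0, 0]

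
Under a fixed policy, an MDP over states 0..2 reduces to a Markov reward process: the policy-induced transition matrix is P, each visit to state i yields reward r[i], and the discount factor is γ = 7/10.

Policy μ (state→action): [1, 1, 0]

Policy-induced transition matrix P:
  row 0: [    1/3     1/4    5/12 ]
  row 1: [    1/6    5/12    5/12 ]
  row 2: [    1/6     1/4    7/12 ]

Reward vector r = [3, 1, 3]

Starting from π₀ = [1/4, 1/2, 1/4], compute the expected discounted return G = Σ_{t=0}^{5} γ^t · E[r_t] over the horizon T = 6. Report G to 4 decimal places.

t=0: π = [0.2500, 0.5000, 0.2500], E[r] = 2.0000, γ^t·E[r] = 2.000000, running G = 2.000000
t=1: π = [0.2083, 0.3333, 0.4583], E[r] = 2.3333, γ^t·E[r] = 1.633333, running G = 3.633333
t=2: π = [0.2014, 0.3056, 0.4931], E[r] = 2.3889, γ^t·E[r] = 1.170556, running G = 4.803889
t=3: π = [0.2002, 0.3009, 0.4988], E[r] = 2.3981, γ^t·E[r] = 0.822565, running G = 5.626454
t=4: π = [0.2000, 0.3002, 0.4998], E[r] = 2.3997, γ^t·E[r] = 0.576166, running G = 6.202620
t=5: π = [0.2000, 0.3000, 0.5000], E[r] = 2.3999, γ^t·E[r] = 0.403359, running G = 6.605979

G = 6.6060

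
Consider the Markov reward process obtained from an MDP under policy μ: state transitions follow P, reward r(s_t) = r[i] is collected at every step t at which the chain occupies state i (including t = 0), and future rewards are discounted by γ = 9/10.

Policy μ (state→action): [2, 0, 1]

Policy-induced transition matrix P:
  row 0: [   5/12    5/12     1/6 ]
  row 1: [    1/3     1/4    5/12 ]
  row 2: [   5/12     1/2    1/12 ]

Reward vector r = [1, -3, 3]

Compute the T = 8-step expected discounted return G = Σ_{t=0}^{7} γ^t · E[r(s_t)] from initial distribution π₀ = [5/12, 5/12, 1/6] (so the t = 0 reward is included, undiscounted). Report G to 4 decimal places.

G = -0.3499

t=0: π = [0.4167, 0.4167, 0.1667], E[r] = -0.3333, γ^t·E[r] = -0.333333, running G = -0.333333
t=1: π = [0.3819, 0.3611, 0.2569], E[r] = 0.0694, γ^t·E[r] = 0.062500, running G = -0.270833
t=2: π = [0.3866, 0.3779, 0.2355], E[r] = -0.0405, γ^t·E[r] = -0.032813, running G = -0.303646
t=3: π = [0.3852, 0.3733, 0.2415], E[r] = -0.0102, γ^t·E[r] = -0.007453, running G = -0.311099
t=4: π = [0.3856, 0.3746, 0.2399], E[r] = -0.0186, γ^t·E[r] = -0.012176, running G = -0.323275
t=5: π = [0.3855, 0.3742, 0.2403], E[r] = -0.0163, γ^t·E[r] = -0.009604, running G = -0.332879
t=6: π = [0.3855, 0.3743, 0.2402], E[r] = -0.0169, γ^t·E[r] = -0.008979, running G = -0.341859
t=7: π = [0.3855, 0.3743, 0.2402], E[r] = -0.0167, γ^t·E[r] = -0.007998, running G = -0.349857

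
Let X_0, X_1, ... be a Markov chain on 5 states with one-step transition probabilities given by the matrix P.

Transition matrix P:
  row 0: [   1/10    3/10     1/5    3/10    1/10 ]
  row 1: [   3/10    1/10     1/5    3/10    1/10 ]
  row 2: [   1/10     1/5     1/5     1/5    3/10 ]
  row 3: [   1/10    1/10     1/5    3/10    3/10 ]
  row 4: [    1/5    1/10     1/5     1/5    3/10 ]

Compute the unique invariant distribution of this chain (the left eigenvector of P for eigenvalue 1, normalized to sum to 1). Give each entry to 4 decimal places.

Balance equations π_j = Σ_i π_i·P[i][j]:
  π_0 = 1/10·π_0 + 3/10·π_1 + 1/10·π_2 + 1/10·π_3 + 1/5·π_4
  π_1 = 3/10·π_0 + 1/10·π_1 + 1/5·π_2 + 1/10·π_3 + 1/10·π_4
  π_2 = 1/5·π_0 + 1/5·π_1 + 1/5·π_2 + 1/5·π_3 + 1/5·π_4
  π_3 = 3/10·π_0 + 3/10·π_1 + 1/5·π_2 + 3/10·π_3 + 1/5·π_4
  normalize: π_0 + π_1 + π_2 + π_3 + π_4 = 1
Solving the linear system gives exactly π = [379/2460, 371/2460, 1/5, 21/82, 49/205].

π = [0.1541, 0.1508, 0.2000, 0.2561, 0.2390]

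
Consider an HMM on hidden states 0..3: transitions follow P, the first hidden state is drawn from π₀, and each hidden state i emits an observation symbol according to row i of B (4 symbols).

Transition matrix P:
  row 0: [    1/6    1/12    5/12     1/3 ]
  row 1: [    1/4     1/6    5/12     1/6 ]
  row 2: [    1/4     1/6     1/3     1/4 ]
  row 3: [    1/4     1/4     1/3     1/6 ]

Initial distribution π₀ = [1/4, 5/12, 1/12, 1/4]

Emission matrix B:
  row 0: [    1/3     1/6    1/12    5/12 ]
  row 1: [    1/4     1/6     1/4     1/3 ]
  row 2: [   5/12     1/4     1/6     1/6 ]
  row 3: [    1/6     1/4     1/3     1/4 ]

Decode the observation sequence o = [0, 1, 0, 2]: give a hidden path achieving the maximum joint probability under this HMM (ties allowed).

t=0: δ = [8.333e-02, 1.042e-01, 3.472e-02, 4.167e-02]  (obs o_0=0)
t=1: δ = [4.340e-03, 2.894e-03, 1.085e-02, 6.944e-03]  ψ = [1, 1, 1, 0]  (obs o_1=1)
t=2: δ = [9.042e-04, 4.521e-04, 1.507e-03, 4.521e-04]  ψ = [2, 2, 2, 2]  (obs o_2=0)
t=3: δ = [3.140e-05, 6.279e-05, 8.372e-05, 1.256e-04]  ψ = [2, 2, 2, 2]  (obs o_3=2)
backtrack: best end state = 3; path = [1, 2, 2, 3]

path = [1, 2, 2, 3]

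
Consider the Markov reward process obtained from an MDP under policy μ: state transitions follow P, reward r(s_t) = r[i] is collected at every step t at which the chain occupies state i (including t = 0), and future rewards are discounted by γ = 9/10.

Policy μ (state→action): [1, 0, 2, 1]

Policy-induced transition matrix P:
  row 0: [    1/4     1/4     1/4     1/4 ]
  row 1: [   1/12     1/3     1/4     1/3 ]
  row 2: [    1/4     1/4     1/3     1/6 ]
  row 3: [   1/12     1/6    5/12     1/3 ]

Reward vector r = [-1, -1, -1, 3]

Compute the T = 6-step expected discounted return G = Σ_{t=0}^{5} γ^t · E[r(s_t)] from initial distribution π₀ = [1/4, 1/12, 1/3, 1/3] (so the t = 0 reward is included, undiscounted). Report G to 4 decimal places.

t=0: π = [0.2500, 0.0833, 0.3333, 0.3333], E[r] = 0.3333, γ^t·E[r] = 0.333333, running G = 0.333333
t=1: π = [0.1806, 0.2292, 0.3333, 0.2569], E[r] = 0.0278, γ^t·E[r] = 0.025000, running G = 0.358333
t=2: π = [0.1690, 0.2477, 0.3206, 0.2627], E[r] = 0.0509, γ^t·E[r] = 0.041250, running G = 0.399583
t=3: π = [0.1649, 0.2487, 0.3205, 0.2658], E[r] = 0.0633, γ^t·E[r] = 0.046125, running G = 0.445708
t=4: π = [0.1642, 0.2486, 0.3210, 0.2662], E[r] = 0.0647, γ^t·E[r] = 0.042441, running G = 0.488149
t=5: π = [0.1642, 0.2485, 0.3211, 0.2661], E[r] = 0.0646, γ^t·E[r] = 0.038133, running G = 0.526282

G = 0.5263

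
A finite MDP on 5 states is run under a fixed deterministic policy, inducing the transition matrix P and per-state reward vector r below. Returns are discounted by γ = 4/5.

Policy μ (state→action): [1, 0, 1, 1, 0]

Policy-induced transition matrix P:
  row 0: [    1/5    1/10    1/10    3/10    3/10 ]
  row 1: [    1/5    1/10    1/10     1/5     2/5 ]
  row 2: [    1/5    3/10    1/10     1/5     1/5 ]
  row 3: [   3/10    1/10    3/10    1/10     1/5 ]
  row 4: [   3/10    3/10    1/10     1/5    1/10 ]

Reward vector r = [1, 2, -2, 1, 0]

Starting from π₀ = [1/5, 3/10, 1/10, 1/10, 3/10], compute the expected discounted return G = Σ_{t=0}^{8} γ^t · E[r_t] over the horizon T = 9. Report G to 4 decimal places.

t=0: π = [0.2000, 0.3000, 0.1000, 0.1000, 0.3000], E[r] = 0.7000, γ^t·E[r] = 0.700000, running G = 0.700000
t=1: π = [0.2400, 0.1800, 0.1200, 0.2100, 0.2500], E[r] = 0.5700, γ^t·E[r] = 0.456000, running G = 1.156000
t=2: π = [0.2460, 0.1740, 0.1420, 0.2030, 0.2350], E[r] = 0.5130, γ^t·E[r] = 0.328320, running G = 1.484320
t=3: π = [0.2438, 0.1754, 0.1406, 0.2043, 0.2359], E[r] = 0.5177, γ^t·E[r] = 0.265062, running G = 1.749382
t=4: π = [0.2440, 0.1753, 0.1409, 0.2040, 0.2359], E[r] = 0.5169, γ^t·E[r] = 0.211702, running G = 1.961084
t=5: π = [0.2440, 0.1753, 0.1408, 0.2040, 0.2359], E[r] = 0.5171, γ^t·E[r] = 0.169444, running G = 2.130528
t=6: π = [0.2440, 0.1753, 0.1408, 0.2040, 0.2359], E[r] = 0.5170, γ^t·E[r] = 0.135541, running G = 2.266069
t=7: π = [0.2440, 0.1753, 0.1408, 0.2040, 0.2359], E[r] = 0.5171, γ^t·E[r] = 0.108435, running G = 2.374504
t=8: π = [0.2440, 0.1753, 0.1408, 0.2040, 0.2359], E[r] = 0.5171, γ^t·E[r] = 0.086748, running G = 2.461252

G = 2.4613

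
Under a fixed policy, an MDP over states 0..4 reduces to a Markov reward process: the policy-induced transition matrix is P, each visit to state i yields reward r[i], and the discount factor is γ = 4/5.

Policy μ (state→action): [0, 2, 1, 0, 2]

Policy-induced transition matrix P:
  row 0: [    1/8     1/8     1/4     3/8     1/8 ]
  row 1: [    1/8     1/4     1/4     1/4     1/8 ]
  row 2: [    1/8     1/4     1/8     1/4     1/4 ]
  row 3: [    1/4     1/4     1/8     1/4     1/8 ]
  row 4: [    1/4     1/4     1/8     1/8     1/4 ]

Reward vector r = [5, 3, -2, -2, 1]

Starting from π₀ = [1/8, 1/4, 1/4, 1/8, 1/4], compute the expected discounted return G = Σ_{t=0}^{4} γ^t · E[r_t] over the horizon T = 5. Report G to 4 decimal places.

t=0: π = [0.1250, 0.2500, 0.2500, 0.1250, 0.2500], E[r] = 0.8750, γ^t·E[r] = 0.875000, running G = 0.875000
t=1: π = [0.1719, 0.2344, 0.1719, 0.2344, 0.1875], E[r] = 0.9375, γ^t·E[r] = 0.750000, running G = 1.625000
t=2: π = [0.1777, 0.2285, 0.1758, 0.2480, 0.1699], E[r] = 0.8965, γ^t·E[r] = 0.573750, running G = 2.198750
t=3: π = [0.1772, 0.2278, 0.1758, 0.2510, 0.1682], E[r] = 0.8843, γ^t·E[r] = 0.452750, running G = 2.651500
t=4: π = [0.1774, 0.2278, 0.1756, 0.2511, 0.1680], E[r] = 0.8850, γ^t·E[r] = 0.362500, running G = 3.014000

G = 3.0140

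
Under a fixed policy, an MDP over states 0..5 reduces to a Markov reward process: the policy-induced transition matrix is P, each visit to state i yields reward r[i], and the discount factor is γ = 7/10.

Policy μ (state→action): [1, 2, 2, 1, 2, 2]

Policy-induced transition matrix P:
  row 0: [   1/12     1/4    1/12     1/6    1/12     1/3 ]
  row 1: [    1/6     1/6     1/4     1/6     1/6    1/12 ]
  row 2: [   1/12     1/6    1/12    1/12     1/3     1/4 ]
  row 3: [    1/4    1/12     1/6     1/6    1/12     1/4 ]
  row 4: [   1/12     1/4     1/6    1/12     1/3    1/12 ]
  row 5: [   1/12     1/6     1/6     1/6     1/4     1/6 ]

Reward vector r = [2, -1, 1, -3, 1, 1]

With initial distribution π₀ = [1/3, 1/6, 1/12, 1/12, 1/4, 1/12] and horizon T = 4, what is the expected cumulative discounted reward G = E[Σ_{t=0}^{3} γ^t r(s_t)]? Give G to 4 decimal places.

t=0: π = [0.3333, 0.1667, 0.0833, 0.0833, 0.2500, 0.0833], E[r] = 0.6667, γ^t·E[r] = 0.666667, running G = 0.666667
t=1: π = [0.1111, 0.2083, 0.1458, 0.1389, 0.1944, 0.2014], E[r] = 0.1389, γ^t·E[r] = 0.097222, running G = 0.763889
t=2: π = [0.1238, 0.1806, 0.1626, 0.1383, 0.2193, 0.1753], E[r] = 0.2095, γ^t·E[r] = 0.102650, running G = 0.866539
t=3: π = [0.1214, 0.1837, 0.1578, 0.1348, 0.2231, 0.1791], E[r] = 0.2146, γ^t·E[r] = 0.073609, running G = 0.940148

G = 0.9401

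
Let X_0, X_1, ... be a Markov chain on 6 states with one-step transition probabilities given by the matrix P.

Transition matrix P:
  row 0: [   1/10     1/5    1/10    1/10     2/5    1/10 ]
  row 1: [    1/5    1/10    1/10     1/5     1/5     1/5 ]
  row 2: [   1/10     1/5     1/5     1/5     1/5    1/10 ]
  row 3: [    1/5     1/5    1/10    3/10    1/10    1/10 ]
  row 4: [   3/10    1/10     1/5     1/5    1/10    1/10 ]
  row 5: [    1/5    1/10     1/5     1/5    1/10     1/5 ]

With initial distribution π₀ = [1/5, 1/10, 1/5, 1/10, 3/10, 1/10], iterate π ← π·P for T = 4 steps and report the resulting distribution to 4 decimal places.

t=0: π = [0.2000, 0.1000, 0.2000, 0.1000, 0.3000, 0.1000]
t=1: π = [0.1900, 0.1500, 0.1600, 0.1900, 0.1900, 0.1200]
t=2: π = [0.1840, 0.1540, 0.1470, 0.2000, 0.1880, 0.1270]
t=3: π = [0.1857, 0.1531, 0.1462, 0.2016, 0.1853, 0.1281]
t=4: π = [0.1853, 0.1534, 0.1460, 0.2016, 0.1856, 0.1281]

π = [0.1853, 0.1534, 0.1460, 0.2016, 0.1856, 0.1281]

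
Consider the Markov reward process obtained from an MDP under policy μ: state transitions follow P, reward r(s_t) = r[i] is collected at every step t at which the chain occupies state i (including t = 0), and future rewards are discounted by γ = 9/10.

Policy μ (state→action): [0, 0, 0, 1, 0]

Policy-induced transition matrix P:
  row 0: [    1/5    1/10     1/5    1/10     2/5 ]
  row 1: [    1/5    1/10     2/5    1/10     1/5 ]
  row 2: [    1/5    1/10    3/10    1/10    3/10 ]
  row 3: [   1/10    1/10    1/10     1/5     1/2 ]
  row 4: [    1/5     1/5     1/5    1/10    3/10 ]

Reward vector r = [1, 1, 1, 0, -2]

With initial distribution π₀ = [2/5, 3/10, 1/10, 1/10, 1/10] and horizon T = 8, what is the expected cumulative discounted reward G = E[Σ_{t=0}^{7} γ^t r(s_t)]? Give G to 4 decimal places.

G = 0.1459

t=0: π = [0.4000, 0.3000, 0.1000, 0.1000, 0.1000], E[r] = 0.6000, γ^t·E[r] = 0.600000, running G = 0.600000
t=1: π = [0.1900, 0.1100, 0.2600, 0.1100, 0.3300], E[r] = -0.1000, γ^t·E[r] = -0.090000, running G = 0.510000
t=2: π = [0.1890, 0.1330, 0.2370, 0.1110, 0.3300], E[r] = -0.1010, γ^t·E[r] = -0.081810, running G = 0.428190
t=3: π = [0.1889, 0.1330, 0.2392, 0.1111, 0.3278], E[r] = -0.0945, γ^t·E[r] = -0.068891, running G = 0.359300
t=4: π = [0.1889, 0.1328, 0.2394, 0.1111, 0.3278], E[r] = -0.0945, γ^t·E[r] = -0.062028, running G = 0.297272
t=5: π = [0.1889, 0.1328, 0.2394, 0.1111, 0.3278], E[r] = -0.0946, γ^t·E[r] = -0.055866, running G = 0.241406
t=6: π = [0.1889, 0.1328, 0.2394, 0.1111, 0.3278], E[r] = -0.0946, γ^t·E[r] = -0.050280, running G = 0.191126
t=7: π = [0.1889, 0.1328, 0.2394, 0.1111, 0.3278], E[r] = -0.0946, γ^t·E[r] = -0.045251, running G = 0.145874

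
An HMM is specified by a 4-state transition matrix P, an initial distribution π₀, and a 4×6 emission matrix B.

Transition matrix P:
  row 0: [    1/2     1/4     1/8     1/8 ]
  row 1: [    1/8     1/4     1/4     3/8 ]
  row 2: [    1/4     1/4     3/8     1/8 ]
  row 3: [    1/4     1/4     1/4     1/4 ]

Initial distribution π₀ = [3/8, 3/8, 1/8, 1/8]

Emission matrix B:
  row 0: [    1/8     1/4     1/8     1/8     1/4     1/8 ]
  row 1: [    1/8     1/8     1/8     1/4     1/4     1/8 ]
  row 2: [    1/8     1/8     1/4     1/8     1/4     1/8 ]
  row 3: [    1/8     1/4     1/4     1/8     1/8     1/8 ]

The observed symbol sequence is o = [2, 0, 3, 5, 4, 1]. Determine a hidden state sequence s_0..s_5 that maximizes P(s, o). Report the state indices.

path = [0, 0, 0, 0, 0, 0]

t=0: δ = [4.688e-02, 4.688e-02, 3.125e-02, 3.125e-02]  (obs o_0=2)
t=1: δ = [2.930e-03, 1.465e-03, 1.465e-03, 2.197e-03]  ψ = [0, 0, 1, 1]  (obs o_1=0)
t=2: δ = [1.831e-04, 1.831e-04, 6.866e-05, 6.866e-05]  ψ = [0, 0, 2, 1]  (obs o_2=3)
t=3: δ = [1.144e-05, 5.722e-06, 5.722e-06, 8.583e-06]  ψ = [0, 0, 1, 1]  (obs o_3=5)
t=4: δ = [1.431e-06, 7.153e-07, 5.364e-07, 2.682e-07]  ψ = [0, 0, 2, 1]  (obs o_4=4)
t=5: δ = [1.788e-07, 4.470e-08, 2.515e-08, 6.706e-08]  ψ = [0, 0, 2, 1]  (obs o_5=1)
backtrack: best end state = 0; path = [0, 0, 0, 0, 0, 0]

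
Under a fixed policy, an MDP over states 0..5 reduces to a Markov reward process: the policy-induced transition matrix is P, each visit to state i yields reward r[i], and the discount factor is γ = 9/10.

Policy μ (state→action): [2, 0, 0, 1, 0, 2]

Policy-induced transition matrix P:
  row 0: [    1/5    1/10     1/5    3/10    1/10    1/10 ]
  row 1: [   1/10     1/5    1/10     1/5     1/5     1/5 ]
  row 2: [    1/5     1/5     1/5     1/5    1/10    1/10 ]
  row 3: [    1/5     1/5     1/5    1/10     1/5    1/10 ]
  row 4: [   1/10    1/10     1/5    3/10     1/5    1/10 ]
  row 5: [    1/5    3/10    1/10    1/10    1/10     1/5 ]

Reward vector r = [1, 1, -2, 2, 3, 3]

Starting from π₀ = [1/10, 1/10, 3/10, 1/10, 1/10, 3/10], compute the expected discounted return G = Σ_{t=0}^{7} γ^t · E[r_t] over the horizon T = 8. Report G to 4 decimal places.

G = 6.9204

t=0: π = [0.1000, 0.1000, 0.3000, 0.1000, 0.1000, 0.3000], E[r] = 1.0000, γ^t·E[r] = 1.000000, running G = 1.000000
t=1: π = [0.1800, 0.2100, 0.1600, 0.1800, 0.1300, 0.1400], E[r] = 1.2400, γ^t·E[r] = 1.116000, running G = 2.116000
t=2: π = [0.1660, 0.1830, 0.1650, 0.1990, 0.1520, 0.1350], E[r] = 1.2780, γ^t·E[r] = 1.035180, running G = 3.151180
t=3: π = [0.1665, 0.1817, 0.1682, 0.1984, 0.1534, 0.1318], E[r] = 1.2642, γ^t·E[r] = 0.921602, running G = 4.072782
t=4: π = [0.1665, 0.1812, 0.1687, 0.1990, 0.1534, 0.1314], E[r] = 1.2624, γ^t·E[r] = 0.828274, running G = 4.901056
t=5: π = [0.1665, 0.1812, 0.1687, 0.1990, 0.1534, 0.1313], E[r] = 1.2619, γ^t·E[r] = 0.745154, running G = 5.646209
t=6: π = [0.1665, 0.1811, 0.1688, 0.1990, 0.1533, 0.1312], E[r] = 1.2619, γ^t·E[r] = 0.670605, running G = 6.316814
t=7: π = [0.1666, 0.1811, 0.1688, 0.1990, 0.1533, 0.1312], E[r] = 1.2618, γ^t·E[r] = 0.603537, running G = 6.920352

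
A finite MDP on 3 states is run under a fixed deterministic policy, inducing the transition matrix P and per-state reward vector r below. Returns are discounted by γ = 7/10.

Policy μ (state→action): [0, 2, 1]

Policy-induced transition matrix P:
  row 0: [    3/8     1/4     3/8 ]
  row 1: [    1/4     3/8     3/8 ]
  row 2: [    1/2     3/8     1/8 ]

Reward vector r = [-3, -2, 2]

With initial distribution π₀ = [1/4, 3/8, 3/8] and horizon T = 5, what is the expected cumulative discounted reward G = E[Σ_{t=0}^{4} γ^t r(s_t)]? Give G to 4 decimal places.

G = -2.8723

t=0: π = [0.2500, 0.3750, 0.3750], E[r] = -0.7500, γ^t·E[r] = -0.750000, running G = -0.750000
t=1: π = [0.3750, 0.3438, 0.2813], E[r] = -1.2500, γ^t·E[r] = -0.875000, running G = -1.625000
t=2: π = [0.3672, 0.3281, 0.3047], E[r] = -1.1484, γ^t·E[r] = -0.562734, running G = -2.187734
t=3: π = [0.3721, 0.3291, 0.2988], E[r] = -1.1768, γ^t·E[r] = -0.403628, running G = -2.591362
t=4: π = [0.3712, 0.3285, 0.3003], E[r] = -1.1700, γ^t·E[r] = -0.280928, running G = -2.872290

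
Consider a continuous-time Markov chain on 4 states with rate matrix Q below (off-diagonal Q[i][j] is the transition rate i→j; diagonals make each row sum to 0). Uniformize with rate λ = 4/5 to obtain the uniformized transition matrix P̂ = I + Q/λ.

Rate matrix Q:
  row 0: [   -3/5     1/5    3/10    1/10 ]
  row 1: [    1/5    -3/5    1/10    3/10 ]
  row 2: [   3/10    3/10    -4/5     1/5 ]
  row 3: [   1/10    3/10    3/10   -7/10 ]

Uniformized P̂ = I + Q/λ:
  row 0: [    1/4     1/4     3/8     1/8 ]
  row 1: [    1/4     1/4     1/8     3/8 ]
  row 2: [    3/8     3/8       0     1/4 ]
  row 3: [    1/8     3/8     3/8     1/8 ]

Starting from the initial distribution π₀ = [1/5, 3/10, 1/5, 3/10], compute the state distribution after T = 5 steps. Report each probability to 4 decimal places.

π = [0.2485, 0.3057, 0.2173, 0.2285]

t=0: π = [0.2000, 0.3000, 0.2000, 0.3000]
t=1: π = [0.2375, 0.3125, 0.2250, 0.2250]
t=2: π = [0.2500, 0.3063, 0.2125, 0.2313]
t=3: π = [0.2477, 0.3055, 0.2188, 0.2281]
t=4: π = [0.2488, 0.3059, 0.2166, 0.2287]
t=5: π = [0.2485, 0.3057, 0.2173, 0.2285]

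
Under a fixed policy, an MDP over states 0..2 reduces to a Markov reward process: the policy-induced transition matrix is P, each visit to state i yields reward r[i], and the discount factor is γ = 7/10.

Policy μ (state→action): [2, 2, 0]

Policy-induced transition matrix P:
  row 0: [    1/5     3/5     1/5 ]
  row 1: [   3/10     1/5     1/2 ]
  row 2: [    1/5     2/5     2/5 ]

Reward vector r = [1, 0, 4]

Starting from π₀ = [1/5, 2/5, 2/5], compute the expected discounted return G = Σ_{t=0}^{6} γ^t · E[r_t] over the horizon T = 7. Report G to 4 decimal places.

G = 5.5258

t=0: π = [0.2000, 0.4000, 0.4000], E[r] = 1.8000, γ^t·E[r] = 1.800000, running G = 1.800000
t=1: π = [0.2400, 0.3600, 0.4000], E[r] = 1.8400, γ^t·E[r] = 1.288000, running G = 3.088000
t=2: π = [0.2360, 0.3760, 0.3880], E[r] = 1.7880, γ^t·E[r] = 0.876120, running G = 3.964120
t=3: π = [0.2376, 0.3720, 0.3904], E[r] = 1.7992, γ^t·E[r] = 0.617126, running G = 4.581246
t=4: π = [0.2372, 0.3731, 0.3897], E[r] = 1.7959, γ^t·E[r] = 0.431200, running G = 5.012446
t=5: π = [0.2373, 0.3728, 0.3899], E[r] = 1.7968, γ^t·E[r] = 0.301988, running G = 5.314434
t=6: π = [0.2373, 0.3729, 0.3898], E[r] = 1.7966, γ^t·E[r] = 0.211363, running G = 5.525797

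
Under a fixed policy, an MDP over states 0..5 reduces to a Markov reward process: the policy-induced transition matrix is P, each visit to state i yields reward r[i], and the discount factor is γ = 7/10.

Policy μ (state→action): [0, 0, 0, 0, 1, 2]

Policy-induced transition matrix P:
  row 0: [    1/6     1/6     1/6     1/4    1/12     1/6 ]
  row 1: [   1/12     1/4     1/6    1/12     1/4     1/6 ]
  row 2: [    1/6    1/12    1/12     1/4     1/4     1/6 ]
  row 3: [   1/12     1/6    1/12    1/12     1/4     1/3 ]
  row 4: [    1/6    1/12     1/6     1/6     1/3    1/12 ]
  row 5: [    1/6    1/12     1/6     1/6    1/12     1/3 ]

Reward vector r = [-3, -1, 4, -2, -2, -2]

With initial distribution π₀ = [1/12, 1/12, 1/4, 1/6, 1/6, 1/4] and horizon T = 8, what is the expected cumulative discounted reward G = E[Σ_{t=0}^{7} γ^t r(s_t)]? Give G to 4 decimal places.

t=0: π = [0.0833, 0.0833, 0.2500, 0.1667, 0.1667, 0.2500], E[r] = -0.5000, γ^t·E[r] = -0.500000, running G = -0.500000
t=1: π = [0.1458, 0.1181, 0.1319, 0.1736, 0.2083, 0.2222], E[r] = -1.2361, γ^t·E[r] = -0.865278, running G = -1.365278
t=2: π = [0.1424, 0.1296, 0.1412, 0.1655, 0.2060, 0.2153], E[r] = -1.1655, γ^t·E[r] = -0.571100, running G = -1.936377
t=3: π = [0.1421, 0.1306, 0.1411, 0.1657, 0.2076, 0.2130], E[r] = -1.1648, γ^t·E[r] = -0.399538, running G = -2.335915
t=4: π = [0.1420, 0.1307, 0.1411, 0.1656, 0.2081, 0.2125], E[r] = -1.1646, γ^t·E[r] = -0.279628, running G = -2.615544
t=5: π = [0.1420, 0.1308, 0.1411, 0.1656, 0.2083, 0.2123], E[r] = -1.1646, γ^t·E[r] = -0.195727, running G = -2.811271
t=6: π = [0.1420, 0.1308, 0.1411, 0.1656, 0.2083, 0.2123], E[r] = -1.1646, γ^t·E[r] = -0.137009, running G = -2.948280
t=7: π = [0.1420, 0.1308, 0.1411, 0.1656, 0.2083, 0.2123], E[r] = -1.1646, γ^t·E[r] = -0.095906, running G = -3.044186

G = -3.0442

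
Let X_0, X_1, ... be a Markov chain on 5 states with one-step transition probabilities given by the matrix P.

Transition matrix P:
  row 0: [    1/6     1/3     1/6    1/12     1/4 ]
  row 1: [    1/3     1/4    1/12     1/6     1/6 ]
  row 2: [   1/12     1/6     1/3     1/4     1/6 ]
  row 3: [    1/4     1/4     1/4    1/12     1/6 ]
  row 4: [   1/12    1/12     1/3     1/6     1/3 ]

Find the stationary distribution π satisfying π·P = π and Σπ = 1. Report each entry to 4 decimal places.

π = [0.1766, 0.2086, 0.2385, 0.1586, 0.2177]

Balance equations π_j = Σ_i π_i·P[i][j]:
  π_0 = 1/6·π_0 + 1/3·π_1 + 1/12·π_2 + 1/4·π_3 + 1/12·π_4
  π_1 = 1/3·π_0 + 1/4·π_1 + 1/6·π_2 + 1/4·π_3 + 1/12·π_4
  π_2 = 1/6·π_0 + 1/12·π_1 + 1/3·π_2 + 1/4·π_3 + 1/3·π_4
  π_3 = 1/12·π_0 + 1/6·π_1 + 1/4·π_2 + 1/12·π_3 + 1/6·π_4
  normalize: π_0 + π_1 + π_2 + π_3 + π_4 = 1
Solving the linear system gives exactly π = [198/1121, 1169/5605, 1337/5605, 889/5605, 244/1121].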